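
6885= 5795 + 1090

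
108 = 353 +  - 245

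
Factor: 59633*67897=7^2*43^1*1217^1*1579^1=4048901801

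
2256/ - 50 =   -  1128/25 = - 45.12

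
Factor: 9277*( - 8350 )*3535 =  -273831528250 = - 2^1*5^3 * 7^1*101^1*167^1*9277^1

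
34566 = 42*823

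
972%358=256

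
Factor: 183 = 3^1*61^1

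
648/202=324/101 = 3.21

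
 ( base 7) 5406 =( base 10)1917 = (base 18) 5g9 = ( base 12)1139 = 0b11101111101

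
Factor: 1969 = 11^1*179^1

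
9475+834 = 10309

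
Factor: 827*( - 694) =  - 2^1*347^1*827^1  =  -573938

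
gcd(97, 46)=1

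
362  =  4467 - 4105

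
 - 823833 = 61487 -885320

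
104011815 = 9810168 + 94201647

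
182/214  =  91/107=0.85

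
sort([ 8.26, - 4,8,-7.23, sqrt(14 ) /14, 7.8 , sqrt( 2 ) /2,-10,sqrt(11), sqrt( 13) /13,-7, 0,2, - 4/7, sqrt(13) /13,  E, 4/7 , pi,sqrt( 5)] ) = [ - 10, - 7.23,-7,-4 ,-4/7, 0, sqrt( 14)/14 , sqrt( 13)/13,sqrt(13) /13, 4/7 , sqrt( 2) /2, 2, sqrt(5 ), E, pi, sqrt( 11 ),7.8, 8, 8.26] 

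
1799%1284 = 515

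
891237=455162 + 436075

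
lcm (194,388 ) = 388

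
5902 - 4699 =1203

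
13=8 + 5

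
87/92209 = 87/92209 = 0.00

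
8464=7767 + 697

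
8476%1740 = 1516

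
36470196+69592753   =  106062949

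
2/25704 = 1/12852=0.00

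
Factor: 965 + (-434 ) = 3^2*59^1 = 531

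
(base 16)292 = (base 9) 811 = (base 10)658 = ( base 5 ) 10113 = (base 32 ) ki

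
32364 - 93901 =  - 61537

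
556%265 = 26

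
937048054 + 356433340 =1293481394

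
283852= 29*9788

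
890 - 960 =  - 70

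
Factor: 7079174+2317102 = 9396276= 2^2*3^1*783023^1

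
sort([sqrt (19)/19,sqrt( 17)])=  [ sqrt( 19)/19,sqrt( 17 )]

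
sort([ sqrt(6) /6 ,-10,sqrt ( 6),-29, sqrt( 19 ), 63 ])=[ - 29 ,-10,sqrt ( 6)/6,  sqrt(6),sqrt(19) , 63 ]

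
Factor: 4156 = 2^2*1039^1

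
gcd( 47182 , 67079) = 1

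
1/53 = 1/53 = 0.02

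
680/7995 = 136/1599 = 0.09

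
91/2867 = 91/2867 = 0.03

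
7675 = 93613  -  85938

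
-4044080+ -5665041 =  - 9709121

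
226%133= 93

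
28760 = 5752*5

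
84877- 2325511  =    -  2240634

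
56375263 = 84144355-27769092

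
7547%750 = 47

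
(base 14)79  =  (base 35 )32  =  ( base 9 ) 128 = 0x6b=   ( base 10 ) 107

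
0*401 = 0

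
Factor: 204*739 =150756 = 2^2*3^1*17^1*739^1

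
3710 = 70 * 53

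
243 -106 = 137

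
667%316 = 35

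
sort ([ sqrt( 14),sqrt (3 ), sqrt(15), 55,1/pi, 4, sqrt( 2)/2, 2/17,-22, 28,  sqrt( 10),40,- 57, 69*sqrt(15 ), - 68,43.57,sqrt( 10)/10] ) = [-68,-57,-22, 2/17 , sqrt(  10)/10,1/pi, sqrt( 2)/2 , sqrt( 3), sqrt( 10),sqrt(14 ), sqrt( 15 ), 4, 28, 40,43.57,55, 69*sqrt(15) ]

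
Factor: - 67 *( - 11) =737 = 11^1*67^1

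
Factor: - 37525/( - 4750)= 2^( - 1)*5^( - 1 )*79^1 =79/10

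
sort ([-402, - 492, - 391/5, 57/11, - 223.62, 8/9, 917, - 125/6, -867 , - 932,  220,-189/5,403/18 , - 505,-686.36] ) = [ - 932, - 867 , - 686.36, - 505, - 492, - 402 , - 223.62,- 391/5, - 189/5, - 125/6,  8/9,57/11,403/18, 220 , 917] 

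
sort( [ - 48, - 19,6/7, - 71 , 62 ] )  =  [ - 71, - 48 , - 19 , 6/7, 62]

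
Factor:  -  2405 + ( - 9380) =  - 11785 = - 5^1*2357^1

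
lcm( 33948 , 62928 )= 2580048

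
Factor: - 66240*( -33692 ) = 2^8*3^2*5^1*23^1*8423^1= 2231758080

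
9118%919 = 847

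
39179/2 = 19589 + 1/2 = 19589.50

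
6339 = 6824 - 485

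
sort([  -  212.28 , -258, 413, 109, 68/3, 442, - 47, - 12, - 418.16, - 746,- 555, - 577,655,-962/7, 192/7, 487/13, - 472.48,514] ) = [ - 746,-577, - 555, - 472.48,-418.16,-258, - 212.28, - 962/7, - 47,-12,  68/3,192/7, 487/13,109 , 413, 442,514 , 655 ]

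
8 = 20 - 12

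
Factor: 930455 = 5^1 * 71^1*2621^1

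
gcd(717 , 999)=3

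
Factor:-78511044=-2^2 * 3^1*113^1*57899^1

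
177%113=64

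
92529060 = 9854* 9390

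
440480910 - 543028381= - 102547471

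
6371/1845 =3 + 836/1845 = 3.45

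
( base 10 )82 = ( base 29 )2o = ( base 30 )2M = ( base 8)122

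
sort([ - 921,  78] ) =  [ -921, 78 ] 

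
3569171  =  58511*61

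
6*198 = 1188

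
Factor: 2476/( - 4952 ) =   -  1/2 = - 2^( - 1 ) 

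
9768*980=9572640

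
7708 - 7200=508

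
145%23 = 7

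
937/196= 4 + 153/196 = 4.78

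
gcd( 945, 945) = 945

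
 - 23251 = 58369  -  81620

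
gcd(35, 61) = 1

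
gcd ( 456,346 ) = 2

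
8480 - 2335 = 6145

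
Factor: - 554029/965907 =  - 3^( -2)*7^1*79147^1*107323^( - 1 )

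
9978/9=3326/3 = 1108.67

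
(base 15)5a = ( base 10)85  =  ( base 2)1010101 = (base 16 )55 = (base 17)50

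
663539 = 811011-147472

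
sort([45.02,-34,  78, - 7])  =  [ - 34,-7,45.02,78]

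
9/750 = 3/250= 0.01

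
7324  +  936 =8260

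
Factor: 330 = 2^1*3^1*5^1*11^1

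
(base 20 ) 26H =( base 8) 1651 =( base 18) 2G1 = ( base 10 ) 937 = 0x3A9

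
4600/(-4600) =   -  1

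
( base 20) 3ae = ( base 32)1c6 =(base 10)1414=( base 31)1ej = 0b10110000110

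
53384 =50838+2546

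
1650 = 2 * 825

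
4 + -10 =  - 6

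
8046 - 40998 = -32952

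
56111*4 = 224444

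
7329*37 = 271173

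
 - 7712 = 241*( -32)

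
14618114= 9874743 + 4743371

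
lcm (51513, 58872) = 412104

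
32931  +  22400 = 55331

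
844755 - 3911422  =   - 3066667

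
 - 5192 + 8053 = 2861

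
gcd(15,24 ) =3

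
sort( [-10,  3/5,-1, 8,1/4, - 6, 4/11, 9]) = [  -  10 ,  -  6, - 1,1/4, 4/11 , 3/5,8, 9]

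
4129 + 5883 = 10012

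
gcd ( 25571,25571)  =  25571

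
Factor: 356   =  2^2*89^1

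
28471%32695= 28471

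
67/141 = 67/141  =  0.48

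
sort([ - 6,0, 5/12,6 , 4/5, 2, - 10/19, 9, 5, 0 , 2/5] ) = [  -  6 ,- 10/19,0, 0,2/5 , 5/12 , 4/5 , 2,5,6, 9]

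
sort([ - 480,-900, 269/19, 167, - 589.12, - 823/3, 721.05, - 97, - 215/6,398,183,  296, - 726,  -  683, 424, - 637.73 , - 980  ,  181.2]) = [ - 980, - 900 , - 726, - 683  ,-637.73, - 589.12, - 480,-823/3 , - 97, - 215/6 , 269/19,167 , 181.2, 183 , 296, 398 , 424,721.05 ]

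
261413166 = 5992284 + 255420882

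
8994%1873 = 1502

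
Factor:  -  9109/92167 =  - 37^( -1 )*47^( - 1 )*53^(-1 )*9109^1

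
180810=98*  1845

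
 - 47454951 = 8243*( - 5757 )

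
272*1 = 272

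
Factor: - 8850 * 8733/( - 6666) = 3^1*5^2*11^( - 1 )*41^1*59^1*71^1*101^(-1 ) = 12881175/1111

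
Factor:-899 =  - 29^1  *31^1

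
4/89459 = 4/89459= 0.00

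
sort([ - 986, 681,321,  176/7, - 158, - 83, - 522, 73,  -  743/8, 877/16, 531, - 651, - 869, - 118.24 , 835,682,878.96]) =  [ - 986,  -  869, - 651, - 522, - 158, - 118.24, - 743/8, - 83,176/7,877/16,73,  321, 531,  681,682,835, 878.96 ]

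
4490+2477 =6967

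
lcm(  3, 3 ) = 3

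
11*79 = 869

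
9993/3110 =3+663/3110 = 3.21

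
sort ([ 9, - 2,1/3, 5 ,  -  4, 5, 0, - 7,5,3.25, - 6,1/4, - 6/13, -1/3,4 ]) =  [ - 7, - 6,- 4, - 2 , - 6/13, - 1/3  ,  0, 1/4, 1/3, 3.25 , 4, 5, 5,5,9 ] 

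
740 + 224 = 964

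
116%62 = 54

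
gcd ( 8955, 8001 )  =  9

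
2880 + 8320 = 11200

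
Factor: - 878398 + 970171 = 91773 =3^4*11^1*103^1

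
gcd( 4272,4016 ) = 16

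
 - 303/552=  - 101/184 = - 0.55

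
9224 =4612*2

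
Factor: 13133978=2^1 * 11^1*13^1 * 19^1*2417^1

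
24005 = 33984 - 9979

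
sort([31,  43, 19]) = [ 19,31,43]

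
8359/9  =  928+7/9 = 928.78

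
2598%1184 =230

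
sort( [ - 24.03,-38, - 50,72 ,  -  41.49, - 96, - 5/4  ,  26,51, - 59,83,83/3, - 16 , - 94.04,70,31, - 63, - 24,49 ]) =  [ - 96, - 94.04, - 63,-59, - 50, - 41.49, - 38, - 24.03, - 24,  -  16, -5/4,26 , 83/3,31 , 49, 51,70,72,83]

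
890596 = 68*13097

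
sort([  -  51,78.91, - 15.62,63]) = [ - 51, - 15.62, 63, 78.91]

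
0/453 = 0 = 0.00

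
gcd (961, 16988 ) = 31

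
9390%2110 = 950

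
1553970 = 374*4155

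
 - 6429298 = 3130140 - 9559438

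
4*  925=3700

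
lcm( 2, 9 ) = 18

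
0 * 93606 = 0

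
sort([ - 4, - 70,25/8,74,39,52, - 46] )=[-70, - 46, - 4,25/8,39,52, 74 ] 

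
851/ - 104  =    -  9+85/104  =  - 8.18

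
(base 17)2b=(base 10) 45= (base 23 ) 1m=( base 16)2D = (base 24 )1l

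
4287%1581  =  1125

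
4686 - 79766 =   -  75080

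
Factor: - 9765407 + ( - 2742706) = -3^1*23^1*181277^1 = -  12508113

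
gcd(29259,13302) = 9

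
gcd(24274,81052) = 2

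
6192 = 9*688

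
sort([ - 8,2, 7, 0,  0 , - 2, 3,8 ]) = [-8, - 2, 0, 0, 2 , 3, 7,8 ] 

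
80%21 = 17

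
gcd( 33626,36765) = 43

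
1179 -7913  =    -  6734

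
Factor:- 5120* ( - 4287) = 21949440 = 2^10 * 3^1*5^1 * 1429^1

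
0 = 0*45417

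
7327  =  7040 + 287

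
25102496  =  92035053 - 66932557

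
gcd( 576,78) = 6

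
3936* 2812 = 11068032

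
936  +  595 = 1531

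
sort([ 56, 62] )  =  [ 56,62 ] 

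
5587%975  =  712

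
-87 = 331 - 418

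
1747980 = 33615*52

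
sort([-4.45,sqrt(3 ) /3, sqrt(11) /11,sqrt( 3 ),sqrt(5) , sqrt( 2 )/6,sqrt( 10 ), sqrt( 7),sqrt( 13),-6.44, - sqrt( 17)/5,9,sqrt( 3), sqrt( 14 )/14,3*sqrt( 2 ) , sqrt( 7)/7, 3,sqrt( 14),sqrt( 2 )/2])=[ - 6.44, - 4.45, - sqrt( 17 )/5 , sqrt( 2)/6,sqrt( 14 ) /14,sqrt( 11)/11,sqrt(7)/7,sqrt( 3)/3, sqrt( 2)/2,sqrt (3) , sqrt( 3)  ,  sqrt(5),sqrt (7),3 , sqrt( 10) , sqrt( 13),sqrt( 14),3*sqrt( 2 ),9 ]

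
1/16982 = 1/16982  =  0.00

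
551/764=551/764=0.72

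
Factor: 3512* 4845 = 2^3*3^1* 5^1*17^1*19^1*439^1 = 17015640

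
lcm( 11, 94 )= 1034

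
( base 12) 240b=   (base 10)4043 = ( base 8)7713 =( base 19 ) b3f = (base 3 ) 12112202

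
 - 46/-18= 2+5/9= 2.56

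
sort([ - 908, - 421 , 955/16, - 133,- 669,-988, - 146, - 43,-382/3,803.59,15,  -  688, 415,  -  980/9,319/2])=[ - 988, - 908, - 688,-669, -421,-146, - 133, - 382/3, - 980/9,-43,15, 955/16,319/2, 415,803.59 ] 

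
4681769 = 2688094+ 1993675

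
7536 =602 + 6934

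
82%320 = 82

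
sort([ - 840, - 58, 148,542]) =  [ - 840, - 58,148,542]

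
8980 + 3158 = 12138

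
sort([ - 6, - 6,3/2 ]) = [-6, - 6, 3/2 ]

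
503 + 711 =1214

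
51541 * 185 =9535085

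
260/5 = 52 = 52.00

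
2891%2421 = 470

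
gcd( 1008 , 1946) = 14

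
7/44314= 7/44314=0.00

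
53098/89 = 53098/89 = 596.61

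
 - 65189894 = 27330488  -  92520382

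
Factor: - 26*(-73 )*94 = 178412 = 2^2*13^1*47^1*73^1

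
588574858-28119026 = 560455832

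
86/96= 43/48 = 0.90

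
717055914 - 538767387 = 178288527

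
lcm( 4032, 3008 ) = 189504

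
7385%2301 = 482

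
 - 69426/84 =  - 1653/2=- 826.50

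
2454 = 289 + 2165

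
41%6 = 5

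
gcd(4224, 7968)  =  96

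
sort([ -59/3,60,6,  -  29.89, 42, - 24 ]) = [ - 29.89,-24,-59/3,6,42,60]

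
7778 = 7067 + 711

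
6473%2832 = 809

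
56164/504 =111+55/126  =  111.44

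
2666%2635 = 31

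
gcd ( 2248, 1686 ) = 562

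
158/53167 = 2/673  =  0.00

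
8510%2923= 2664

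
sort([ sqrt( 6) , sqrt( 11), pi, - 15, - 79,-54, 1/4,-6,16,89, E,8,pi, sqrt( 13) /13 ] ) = [ - 79, -54 , - 15,  -  6,1/4, sqrt (13 ) /13,sqrt(6 ),E, pi,  pi, sqrt( 11 ),8,16,89] 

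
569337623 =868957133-299619510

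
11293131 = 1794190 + 9498941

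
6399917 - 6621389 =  -221472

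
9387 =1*9387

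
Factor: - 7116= - 2^2*3^1*593^1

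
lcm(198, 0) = 0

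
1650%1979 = 1650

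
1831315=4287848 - 2456533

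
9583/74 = 129 + 1/2 = 129.50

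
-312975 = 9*( - 34775)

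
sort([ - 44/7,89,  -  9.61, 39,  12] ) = [ - 9.61,-44/7, 12, 39, 89 ]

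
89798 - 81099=8699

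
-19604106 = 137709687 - 157313793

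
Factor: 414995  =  5^1*7^1 * 71^1 * 167^1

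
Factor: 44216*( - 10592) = - 2^8*331^1*5527^1 = - 468335872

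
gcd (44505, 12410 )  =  5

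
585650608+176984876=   762635484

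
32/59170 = 16/29585=0.00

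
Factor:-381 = -3^1*127^1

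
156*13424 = 2094144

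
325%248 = 77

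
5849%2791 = 267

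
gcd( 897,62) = 1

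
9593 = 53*181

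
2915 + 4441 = 7356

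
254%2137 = 254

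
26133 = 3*8711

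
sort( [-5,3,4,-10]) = [ - 10,-5 , 3,4]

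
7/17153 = 7/17153 = 0.00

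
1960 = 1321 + 639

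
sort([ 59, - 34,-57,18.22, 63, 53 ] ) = [-57,  -  34, 18.22,53, 59, 63 ] 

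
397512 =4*99378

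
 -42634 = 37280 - 79914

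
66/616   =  3/28  =  0.11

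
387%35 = 2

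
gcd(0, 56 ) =56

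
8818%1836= 1474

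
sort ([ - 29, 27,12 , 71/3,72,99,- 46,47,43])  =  [ - 46, -29,12,71/3,  27, 43,47,72 , 99 ] 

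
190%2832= 190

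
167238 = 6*27873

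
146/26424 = 73/13212 = 0.01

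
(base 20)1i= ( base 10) 38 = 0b100110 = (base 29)19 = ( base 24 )1E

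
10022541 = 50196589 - 40174048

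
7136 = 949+6187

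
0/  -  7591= 0/1 =- 0.00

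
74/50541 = 74/50541 = 0.00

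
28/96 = 7/24  =  0.29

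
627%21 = 18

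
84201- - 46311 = 130512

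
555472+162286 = 717758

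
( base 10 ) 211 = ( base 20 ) ab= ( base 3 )21211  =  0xD3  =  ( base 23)94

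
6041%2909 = 223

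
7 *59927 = 419489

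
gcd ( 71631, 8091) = 9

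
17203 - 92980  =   - 75777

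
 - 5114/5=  -1023 + 1/5 = - 1022.80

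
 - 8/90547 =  - 1+90539/90547 = - 0.00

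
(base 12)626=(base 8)1576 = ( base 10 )894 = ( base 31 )sq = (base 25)1aj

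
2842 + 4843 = 7685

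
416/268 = 1 + 37/67 = 1.55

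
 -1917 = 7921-9838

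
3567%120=87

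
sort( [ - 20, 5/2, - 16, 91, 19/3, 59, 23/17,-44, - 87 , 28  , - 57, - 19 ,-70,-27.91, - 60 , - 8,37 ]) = [ - 87 ,  -  70, - 60, -57 , - 44, - 27.91, - 20, - 19, - 16,-8,23/17,5/2,  19/3, 28, 37, 59 , 91 ]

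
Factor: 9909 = 3^3*367^1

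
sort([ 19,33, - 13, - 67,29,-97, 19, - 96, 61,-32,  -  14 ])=[ -97,-96,  -  67, - 32, - 14, - 13,19,19, 29,33  ,  61 ]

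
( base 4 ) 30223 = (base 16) 32b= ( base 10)811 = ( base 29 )RS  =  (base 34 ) NT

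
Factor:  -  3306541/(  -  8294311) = 7^1*71^1 * 6653^1*8294311^(-1 )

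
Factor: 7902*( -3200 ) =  - 25286400 = -2^8*3^2*5^2*439^1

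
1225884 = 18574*66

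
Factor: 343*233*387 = 30928653=3^2*7^3*43^1*233^1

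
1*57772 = 57772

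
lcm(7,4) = 28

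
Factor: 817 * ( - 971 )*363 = - 3^1*11^2*  19^1*43^1*971^1  =  -  287970441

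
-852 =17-869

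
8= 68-60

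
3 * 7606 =22818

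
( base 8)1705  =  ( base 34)SD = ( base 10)965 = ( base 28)16D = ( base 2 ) 1111000101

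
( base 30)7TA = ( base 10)7180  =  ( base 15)21DA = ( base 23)DD4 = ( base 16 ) 1C0C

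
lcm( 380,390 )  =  14820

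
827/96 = 8  +  59/96 = 8.61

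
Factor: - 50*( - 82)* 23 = 2^2*5^2 *23^1*41^1 = 94300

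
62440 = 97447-35007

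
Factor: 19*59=1121 = 19^1*59^1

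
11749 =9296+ 2453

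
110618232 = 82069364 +28548868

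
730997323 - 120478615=610518708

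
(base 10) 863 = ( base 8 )1537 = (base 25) 19d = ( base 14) 459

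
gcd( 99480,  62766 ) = 6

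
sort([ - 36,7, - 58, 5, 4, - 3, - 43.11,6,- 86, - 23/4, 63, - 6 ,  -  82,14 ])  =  [ - 86,  -  82,-58,  -  43.11,-36,- 6, - 23/4, - 3, 4,5 , 6, 7, 14, 63 ]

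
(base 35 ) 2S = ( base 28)3E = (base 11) 8A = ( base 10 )98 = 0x62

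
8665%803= 635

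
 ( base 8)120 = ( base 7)143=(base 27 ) 2Q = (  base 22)3E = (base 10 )80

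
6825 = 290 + 6535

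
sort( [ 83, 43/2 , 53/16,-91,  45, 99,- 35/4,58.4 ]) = [-91, - 35/4, 53/16,43/2,45, 58.4, 83, 99 ] 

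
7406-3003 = 4403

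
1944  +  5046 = 6990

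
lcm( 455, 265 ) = 24115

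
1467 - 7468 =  - 6001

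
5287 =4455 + 832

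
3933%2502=1431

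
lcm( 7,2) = 14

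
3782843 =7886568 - 4103725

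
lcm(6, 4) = 12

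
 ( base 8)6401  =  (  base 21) 7bb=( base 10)3329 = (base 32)381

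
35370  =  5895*6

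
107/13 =107/13=8.23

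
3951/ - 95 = - 3951/95  =  - 41.59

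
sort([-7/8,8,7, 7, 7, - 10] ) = [ - 10, - 7/8, 7, 7,  7, 8]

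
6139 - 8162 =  - 2023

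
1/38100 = 1/38100 = 0.00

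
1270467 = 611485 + 658982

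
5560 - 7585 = -2025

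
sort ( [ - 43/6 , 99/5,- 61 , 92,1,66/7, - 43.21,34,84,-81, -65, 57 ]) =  [ - 81,  -  65, -61 , - 43.21, - 43/6, 1,66/7,99/5, 34,57,84, 92] 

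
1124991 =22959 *49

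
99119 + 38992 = 138111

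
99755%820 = 535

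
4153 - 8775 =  - 4622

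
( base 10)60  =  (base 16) 3C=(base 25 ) 2a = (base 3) 2020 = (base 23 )2E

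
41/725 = 41/725 = 0.06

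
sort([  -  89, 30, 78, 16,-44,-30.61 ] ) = [ - 89, - 44, -30.61, 16, 30,78 ] 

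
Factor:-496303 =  - 496303^1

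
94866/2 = 47433 = 47433.00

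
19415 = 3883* 5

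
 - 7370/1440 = - 737/144 =- 5.12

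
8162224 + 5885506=14047730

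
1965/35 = 56 + 1/7 = 56.14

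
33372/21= 1589 + 1/7 = 1589.14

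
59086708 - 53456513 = 5630195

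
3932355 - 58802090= - 54869735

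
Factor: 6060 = 2^2*3^1*5^1*101^1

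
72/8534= 36/4267 =0.01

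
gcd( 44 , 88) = 44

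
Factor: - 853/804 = - 2^( - 2)*3^( - 1 ) *67^( - 1 )*853^1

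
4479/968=4479/968 = 4.63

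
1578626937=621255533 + 957371404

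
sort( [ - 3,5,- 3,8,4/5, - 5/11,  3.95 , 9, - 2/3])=[ - 3, - 3,  -  2/3, - 5/11,4/5, 3.95,5,8, 9 ]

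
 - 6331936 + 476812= - 5855124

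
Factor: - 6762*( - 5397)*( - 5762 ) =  - 2^2*3^2 *7^3*23^1  *  43^1*67^1 * 257^1  =  - 210281389668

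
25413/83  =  25413/83 = 306.18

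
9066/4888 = 4533/2444 = 1.85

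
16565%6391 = 3783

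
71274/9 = 23758/3 = 7919.33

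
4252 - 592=3660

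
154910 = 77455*2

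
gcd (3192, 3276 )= 84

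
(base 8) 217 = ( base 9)168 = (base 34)47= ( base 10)143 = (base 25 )5I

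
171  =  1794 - 1623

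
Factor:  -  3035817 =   -  3^2* 337313^1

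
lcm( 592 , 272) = 10064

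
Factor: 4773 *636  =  2^2*3^2* 37^1* 43^1 *53^1 = 3035628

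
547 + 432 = 979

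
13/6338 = 13/6338  =  0.00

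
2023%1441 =582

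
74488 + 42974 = 117462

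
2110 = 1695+415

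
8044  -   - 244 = 8288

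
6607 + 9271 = 15878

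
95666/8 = 11958+1/4 = 11958.25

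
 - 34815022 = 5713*( -6094)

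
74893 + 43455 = 118348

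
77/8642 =77/8642 =0.01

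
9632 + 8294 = 17926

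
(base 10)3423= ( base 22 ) 71d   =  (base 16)d5f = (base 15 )1033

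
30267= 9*3363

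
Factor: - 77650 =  - 2^1*5^2*1553^1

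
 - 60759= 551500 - 612259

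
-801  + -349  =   - 1150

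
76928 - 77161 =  - 233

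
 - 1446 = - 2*723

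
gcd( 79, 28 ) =1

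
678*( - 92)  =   - 62376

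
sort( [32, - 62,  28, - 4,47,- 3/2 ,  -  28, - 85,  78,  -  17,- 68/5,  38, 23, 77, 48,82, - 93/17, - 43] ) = [- 85, - 62,-43, - 28,-17,-68/5,-93/17, - 4,-3/2, 23, 28, 32,38,47,48,77,  78, 82] 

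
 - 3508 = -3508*1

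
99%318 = 99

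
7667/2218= 7667/2218=3.46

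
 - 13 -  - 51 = 38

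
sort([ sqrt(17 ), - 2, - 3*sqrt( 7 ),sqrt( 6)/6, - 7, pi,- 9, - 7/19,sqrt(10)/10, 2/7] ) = [-9, - 3*sqrt( 7), - 7, - 2, - 7/19, 2/7, sqrt( 10) /10, sqrt( 6)/6,pi,sqrt(17)]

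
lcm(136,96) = 1632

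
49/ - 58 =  - 1 + 9/58 = - 0.84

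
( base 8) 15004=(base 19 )i8a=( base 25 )aga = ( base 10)6660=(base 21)F23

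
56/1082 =28/541  =  0.05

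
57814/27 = 2141 + 7/27 = 2141.26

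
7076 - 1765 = 5311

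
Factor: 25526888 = 2^3*31^1*102931^1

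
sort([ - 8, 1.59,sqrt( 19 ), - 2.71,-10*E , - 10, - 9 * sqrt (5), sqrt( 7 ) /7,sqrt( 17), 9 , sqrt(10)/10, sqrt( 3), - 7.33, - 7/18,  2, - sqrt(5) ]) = [ - 10*E, - 9 * sqrt(5), - 10, - 8,  -  7.33, - 2.71, - sqrt(5), - 7/18, sqrt(10)/10,  sqrt(7)/7, 1.59,sqrt(3),2,sqrt( 17), sqrt (19 ),9 ] 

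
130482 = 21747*6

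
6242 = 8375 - 2133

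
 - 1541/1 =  - 1541= - 1541.00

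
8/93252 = 2/23313=0.00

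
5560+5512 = 11072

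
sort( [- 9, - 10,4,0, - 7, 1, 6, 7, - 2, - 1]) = [ - 10 ,  -  9,- 7, - 2, - 1,0,1,4, 6, 7 ] 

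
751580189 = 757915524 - 6335335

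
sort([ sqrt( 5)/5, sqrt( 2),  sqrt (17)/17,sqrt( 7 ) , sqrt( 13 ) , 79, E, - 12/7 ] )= [ - 12/7, sqrt( 17)/17, sqrt ( 5)/5,sqrt ( 2),sqrt( 7), E, sqrt( 13 ),79]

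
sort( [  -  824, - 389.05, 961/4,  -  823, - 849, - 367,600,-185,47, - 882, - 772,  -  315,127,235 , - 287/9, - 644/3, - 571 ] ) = [ - 882, - 849,- 824,  -  823,-772, - 571,-389.05,  -  367,-315, - 644/3 , - 185, - 287/9,47,127,235, 961/4,600 ]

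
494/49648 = 247/24824= 0.01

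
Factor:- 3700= -2^2*5^2*37^1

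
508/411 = 508/411 = 1.24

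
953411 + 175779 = 1129190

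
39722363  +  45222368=84944731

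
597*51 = 30447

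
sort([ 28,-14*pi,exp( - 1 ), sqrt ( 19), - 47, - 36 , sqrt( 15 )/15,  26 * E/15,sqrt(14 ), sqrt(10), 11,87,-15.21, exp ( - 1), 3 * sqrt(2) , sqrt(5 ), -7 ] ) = [ - 47, - 14*pi, - 36, - 15.21, - 7,sqrt( 15 )/15 , exp( - 1),exp( - 1),sqrt (5 ), sqrt( 10 ),sqrt( 14),  3*sqrt(2 ) , sqrt ( 19 ),26*E/15,11,28, 87 ]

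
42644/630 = 67 + 31/45 = 67.69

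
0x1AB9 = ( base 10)6841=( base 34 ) 5V7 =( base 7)25642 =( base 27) 9AA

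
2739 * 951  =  2604789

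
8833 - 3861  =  4972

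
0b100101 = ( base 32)15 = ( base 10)37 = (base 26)1B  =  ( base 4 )211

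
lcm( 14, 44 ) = 308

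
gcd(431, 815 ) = 1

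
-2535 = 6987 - 9522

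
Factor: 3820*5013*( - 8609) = - 164859422940 = - 2^2*3^2*5^1*191^1*557^1*8609^1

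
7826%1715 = 966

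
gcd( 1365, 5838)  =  21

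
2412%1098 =216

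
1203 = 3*401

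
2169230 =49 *44270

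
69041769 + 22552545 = 91594314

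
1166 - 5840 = - 4674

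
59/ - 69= - 59/69 = - 0.86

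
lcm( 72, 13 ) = 936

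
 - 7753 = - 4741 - 3012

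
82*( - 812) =- 66584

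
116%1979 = 116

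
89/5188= 89/5188 = 0.02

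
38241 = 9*4249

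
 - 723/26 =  - 28 + 5/26 = - 27.81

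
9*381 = 3429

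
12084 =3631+8453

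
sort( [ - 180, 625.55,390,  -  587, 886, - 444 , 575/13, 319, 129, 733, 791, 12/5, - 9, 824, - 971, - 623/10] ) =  [ - 971, - 587 , - 444, - 180,  -  623/10, - 9,12/5 , 575/13, 129,319 , 390, 625.55, 733,  791,824, 886 ] 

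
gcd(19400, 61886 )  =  194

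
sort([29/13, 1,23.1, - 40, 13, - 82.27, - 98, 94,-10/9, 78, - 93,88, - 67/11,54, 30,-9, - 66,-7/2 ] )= [  -  98, - 93, -82.27, - 66,-40, - 9,- 67/11,-7/2, - 10/9,1  ,  29/13,13 , 23.1,30, 54,78, 88, 94]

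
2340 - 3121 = -781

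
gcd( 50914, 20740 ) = 2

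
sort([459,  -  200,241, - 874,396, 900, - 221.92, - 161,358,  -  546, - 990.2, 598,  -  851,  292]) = [ - 990.2,-874, - 851, - 546,-221.92,  -  200,  -  161, 241,  292,358,396,459,598,  900]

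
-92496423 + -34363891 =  - 126860314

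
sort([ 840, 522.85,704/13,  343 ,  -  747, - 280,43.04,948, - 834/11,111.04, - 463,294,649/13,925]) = [  -  747, - 463,-280, - 834/11,43.04,649/13,704/13 , 111.04,294, 343,522.85, 840, 925,948]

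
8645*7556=65321620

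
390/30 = 13 =13.00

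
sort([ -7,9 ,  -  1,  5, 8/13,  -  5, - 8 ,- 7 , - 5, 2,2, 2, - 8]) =[ - 8 ,- 8 ,- 7,-7,  -  5 ,-5, - 1,8/13,2,  2, 2 , 5 , 9 ]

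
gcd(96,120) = 24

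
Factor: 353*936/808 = 3^2*13^1*101^( - 1)*353^1 =41301/101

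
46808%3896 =56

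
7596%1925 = 1821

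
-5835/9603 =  - 1 + 1256/3201 = -0.61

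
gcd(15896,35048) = 8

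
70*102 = 7140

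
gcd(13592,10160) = 8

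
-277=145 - 422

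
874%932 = 874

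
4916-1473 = 3443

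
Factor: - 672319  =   - 811^1  *829^1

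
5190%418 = 174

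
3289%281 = 198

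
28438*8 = 227504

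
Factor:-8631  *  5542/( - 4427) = 47833002/4427 = 2^1*3^2*7^1*17^1*19^( - 1)*137^1* 163^1 * 233^( - 1)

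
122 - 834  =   - 712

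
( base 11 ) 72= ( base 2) 1001111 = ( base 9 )87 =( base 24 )37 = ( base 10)79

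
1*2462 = 2462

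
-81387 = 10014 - 91401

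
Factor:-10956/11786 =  - 66/71 =-  2^1*3^1*11^1*71^( - 1 ) 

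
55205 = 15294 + 39911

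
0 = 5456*0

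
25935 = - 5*( - 5187)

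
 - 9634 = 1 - 9635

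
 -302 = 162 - 464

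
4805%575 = 205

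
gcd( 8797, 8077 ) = 1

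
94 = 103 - 9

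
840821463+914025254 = 1754846717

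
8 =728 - 720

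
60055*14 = 840770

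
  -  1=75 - 76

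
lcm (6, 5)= 30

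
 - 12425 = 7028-19453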